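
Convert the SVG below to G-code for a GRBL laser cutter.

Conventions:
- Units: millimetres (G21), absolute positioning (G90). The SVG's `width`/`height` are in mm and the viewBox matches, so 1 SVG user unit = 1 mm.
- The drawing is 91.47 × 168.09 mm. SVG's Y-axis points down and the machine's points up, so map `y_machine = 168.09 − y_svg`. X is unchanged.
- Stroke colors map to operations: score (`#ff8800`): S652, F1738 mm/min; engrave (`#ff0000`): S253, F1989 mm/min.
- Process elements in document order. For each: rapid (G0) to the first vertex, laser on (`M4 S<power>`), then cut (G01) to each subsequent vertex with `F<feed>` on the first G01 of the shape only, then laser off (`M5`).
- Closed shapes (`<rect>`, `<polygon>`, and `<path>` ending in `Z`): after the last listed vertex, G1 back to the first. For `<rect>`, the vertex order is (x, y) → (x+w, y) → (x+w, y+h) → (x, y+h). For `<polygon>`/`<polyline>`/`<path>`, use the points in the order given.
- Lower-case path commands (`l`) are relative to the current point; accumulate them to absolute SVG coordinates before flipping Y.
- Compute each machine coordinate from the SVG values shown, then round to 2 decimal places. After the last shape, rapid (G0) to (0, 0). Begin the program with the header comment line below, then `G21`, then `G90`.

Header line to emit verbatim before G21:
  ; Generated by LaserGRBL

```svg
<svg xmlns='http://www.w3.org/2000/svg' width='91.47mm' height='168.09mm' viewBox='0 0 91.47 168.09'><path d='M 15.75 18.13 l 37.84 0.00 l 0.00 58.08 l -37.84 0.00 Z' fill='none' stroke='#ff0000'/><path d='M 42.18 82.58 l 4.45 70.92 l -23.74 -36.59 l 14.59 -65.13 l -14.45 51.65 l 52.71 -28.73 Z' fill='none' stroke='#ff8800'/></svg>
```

Since the viewBox matches the mm dimensions, user units are millimetres directly. The only transform is the Y-flip y_m = 168.09 − y_svg.

Shape 1 is a rectangle drawn with `<path>`. Its stroke #ff0000 means engrave at S253, F1989. After flipping Y the toolpath is (15.75,149.96) → (53.59,149.96) → (53.59,91.88) → (15.75,91.88) → (15.75,149.96), returning to the start.

Shape 2 is a closed polygon drawn with `<path>`. Its stroke #ff8800 means score at S652, F1738. After flipping Y the toolpath is (42.18,85.51) → (46.63,14.59) → (22.89,51.18) → (37.48,116.31) → (23.03,64.66) → (75.74,93.39) → (42.18,85.51), returning to the start.

; Generated by LaserGRBL
G21
G90
G0 X15.75 Y149.96
M4 S253
G01 X53.59 Y149.96 F1989
G01 X53.59 Y91.88
G01 X15.75 Y91.88
G01 X15.75 Y149.96
M5
G0 X42.18 Y85.51
M4 S652
G01 X46.63 Y14.59 F1738
G01 X22.89 Y51.18
G01 X37.48 Y116.31
G01 X23.03 Y64.66
G01 X75.74 Y93.39
G01 X42.18 Y85.51
M5
G0 X0.00 Y0.00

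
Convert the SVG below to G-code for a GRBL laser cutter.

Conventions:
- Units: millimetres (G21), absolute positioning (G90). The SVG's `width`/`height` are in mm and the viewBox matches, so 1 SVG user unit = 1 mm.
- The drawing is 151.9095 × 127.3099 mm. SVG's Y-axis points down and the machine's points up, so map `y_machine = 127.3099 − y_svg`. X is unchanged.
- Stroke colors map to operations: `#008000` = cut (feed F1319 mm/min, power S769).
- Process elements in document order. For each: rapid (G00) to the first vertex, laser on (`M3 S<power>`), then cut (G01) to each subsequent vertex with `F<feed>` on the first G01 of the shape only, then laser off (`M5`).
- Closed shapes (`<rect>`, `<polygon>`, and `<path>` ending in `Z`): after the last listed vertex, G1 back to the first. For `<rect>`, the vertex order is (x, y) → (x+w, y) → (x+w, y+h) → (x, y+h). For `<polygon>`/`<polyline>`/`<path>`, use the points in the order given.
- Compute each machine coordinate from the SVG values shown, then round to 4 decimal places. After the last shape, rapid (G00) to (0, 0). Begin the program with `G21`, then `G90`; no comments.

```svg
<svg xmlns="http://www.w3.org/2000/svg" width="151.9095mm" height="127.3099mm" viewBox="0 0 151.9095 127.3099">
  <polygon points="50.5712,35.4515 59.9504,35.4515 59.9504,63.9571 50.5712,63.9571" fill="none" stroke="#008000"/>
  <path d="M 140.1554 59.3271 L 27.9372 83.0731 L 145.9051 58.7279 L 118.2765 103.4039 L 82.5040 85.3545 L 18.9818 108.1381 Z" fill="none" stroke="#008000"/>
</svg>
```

1 u = 1 mm; y_m = 127.3099 − y.

[1] `<polygon>` rectangle, #008000→cut S769 F1319: (50.5712,91.8584) → (59.9504,91.8584) → (59.9504,63.3528) → (50.5712,63.3528) → (50.5712,91.8584) (closed)

[2] `<path>` closed polygon, #008000→cut S769 F1319: (140.1554,67.9828) → (27.9372,44.2368) → (145.9051,68.5820) → (118.2765,23.9060) → (82.5040,41.9554) → (18.9818,19.1718) → (140.1554,67.9828) (closed)

G21
G90
G00 X50.5712 Y91.8584
M3 S769
G01 X59.9504 Y91.8584 F1319
G01 X59.9504 Y63.3528
G01 X50.5712 Y63.3528
G01 X50.5712 Y91.8584
M5
G00 X140.1554 Y67.9828
M3 S769
G01 X27.9372 Y44.2368 F1319
G01 X145.9051 Y68.5820
G01 X118.2765 Y23.9060
G01 X82.5040 Y41.9554
G01 X18.9818 Y19.1718
G01 X140.1554 Y67.9828
M5
G00 X0.0000 Y0.0000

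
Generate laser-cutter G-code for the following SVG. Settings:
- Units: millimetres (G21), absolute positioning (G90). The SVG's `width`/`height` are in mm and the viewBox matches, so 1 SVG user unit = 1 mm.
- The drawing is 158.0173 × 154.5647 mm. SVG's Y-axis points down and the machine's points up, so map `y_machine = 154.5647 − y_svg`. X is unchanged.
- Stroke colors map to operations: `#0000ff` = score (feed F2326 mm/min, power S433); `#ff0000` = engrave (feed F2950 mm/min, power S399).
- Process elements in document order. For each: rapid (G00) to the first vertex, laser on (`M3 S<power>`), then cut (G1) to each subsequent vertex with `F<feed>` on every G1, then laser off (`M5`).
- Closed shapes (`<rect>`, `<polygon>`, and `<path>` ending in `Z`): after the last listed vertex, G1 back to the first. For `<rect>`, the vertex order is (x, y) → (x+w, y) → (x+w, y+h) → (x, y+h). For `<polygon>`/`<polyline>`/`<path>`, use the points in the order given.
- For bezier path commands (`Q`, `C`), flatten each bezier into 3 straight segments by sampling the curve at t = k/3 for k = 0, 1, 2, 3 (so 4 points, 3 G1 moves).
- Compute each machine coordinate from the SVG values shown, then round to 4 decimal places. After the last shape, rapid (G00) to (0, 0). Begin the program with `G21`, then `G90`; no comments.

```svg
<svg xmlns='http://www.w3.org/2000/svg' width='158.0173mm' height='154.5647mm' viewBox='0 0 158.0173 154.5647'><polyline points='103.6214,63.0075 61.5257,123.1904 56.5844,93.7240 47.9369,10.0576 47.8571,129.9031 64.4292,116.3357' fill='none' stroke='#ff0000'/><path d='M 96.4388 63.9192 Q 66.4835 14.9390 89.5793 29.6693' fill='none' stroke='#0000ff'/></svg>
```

G21
G90
G00 X103.6214 Y91.5572
M3 S399
G1 X61.5257 Y31.3743 F2950
G1 X56.5844 Y60.8407 F2950
G1 X47.9369 Y144.5071 F2950
G1 X47.8571 Y24.6616 F2950
G1 X64.4292 Y38.2290 F2950
M5
G00 X96.4388 Y90.6455
M3 S433
G1 X82.3632 Y116.2200 F2326
G1 X80.0767 Y127.6367 F2326
G1 X89.5793 Y124.8954 F2326
M5
G00 X0.0000 Y0.0000

Since the viewBox matches the mm dimensions, user units are millimetres directly. The only transform is the Y-flip y_m = 154.5647 − y_svg.

Shape 1 is a open polyline drawn with `<polyline>`. Its stroke #ff0000 means engrave at S399, F2950. After flipping Y the toolpath is (103.6214,91.5572) → (61.5257,31.3743) → (56.5844,60.8407) → (47.9369,144.5071) → (47.8571,24.6616) → (64.4292,38.2290).

Shape 2 is a quadratic bezier drawn with `<path>`. Its stroke #0000ff means score at S433, F2326. After flipping Y the toolpath is (96.4388,90.6455) → (82.3632,116.2200) → (80.0767,127.6367) → (89.5793,124.8954).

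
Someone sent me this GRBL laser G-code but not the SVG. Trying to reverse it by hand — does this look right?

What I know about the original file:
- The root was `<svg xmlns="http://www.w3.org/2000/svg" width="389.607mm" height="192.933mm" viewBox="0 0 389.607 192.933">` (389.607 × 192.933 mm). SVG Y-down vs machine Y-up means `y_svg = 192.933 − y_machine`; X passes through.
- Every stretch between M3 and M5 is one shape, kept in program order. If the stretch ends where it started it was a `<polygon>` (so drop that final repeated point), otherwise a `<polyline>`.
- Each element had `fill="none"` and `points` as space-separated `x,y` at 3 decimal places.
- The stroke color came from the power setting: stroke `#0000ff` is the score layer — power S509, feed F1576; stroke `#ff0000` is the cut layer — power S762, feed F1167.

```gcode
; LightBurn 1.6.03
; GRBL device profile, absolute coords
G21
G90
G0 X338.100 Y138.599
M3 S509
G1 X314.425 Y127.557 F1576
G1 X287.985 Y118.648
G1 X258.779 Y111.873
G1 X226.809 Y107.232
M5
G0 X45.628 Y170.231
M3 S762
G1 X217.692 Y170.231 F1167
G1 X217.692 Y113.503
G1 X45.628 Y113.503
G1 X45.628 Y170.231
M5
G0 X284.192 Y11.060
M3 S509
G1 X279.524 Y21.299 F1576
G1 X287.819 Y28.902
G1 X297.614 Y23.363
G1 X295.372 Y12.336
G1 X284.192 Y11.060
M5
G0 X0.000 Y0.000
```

Machine Y-up, SVG Y-down with viewBox height 192.933, so y_svg = 192.933 − y_machine; X carries over.

Run 1: power S509 maps to stroke `#0000ff` (score). The run is open, so emit a `<polyline>` with points (Y-flipped): 338.100,54.334 314.425,65.376 287.985,74.285 258.779,81.060 226.809,85.701.

Run 2: power S762 maps to stroke `#ff0000` (cut). The run returns to its start, so emit a `<polygon>` with points (Y-flipped): 45.628,22.702 217.692,22.702 217.692,79.430 45.628,79.430.

Run 3: the run's S509 means `#0000ff` (score). The run returns to its start, so emit a `<polygon>` with points (Y-flipped): 284.192,181.873 279.524,171.634 287.819,164.031 297.614,169.570 295.372,180.597.

<svg xmlns="http://www.w3.org/2000/svg" width="389.607mm" height="192.933mm" viewBox="0 0 389.607 192.933">
  <polyline points="338.100,54.334 314.425,65.376 287.985,74.285 258.779,81.060 226.809,85.701" fill="none" stroke="#0000ff"/>
  <polygon points="45.628,22.702 217.692,22.702 217.692,79.430 45.628,79.430" fill="none" stroke="#ff0000"/>
  <polygon points="284.192,181.873 279.524,171.634 287.819,164.031 297.614,169.570 295.372,180.597" fill="none" stroke="#0000ff"/>
</svg>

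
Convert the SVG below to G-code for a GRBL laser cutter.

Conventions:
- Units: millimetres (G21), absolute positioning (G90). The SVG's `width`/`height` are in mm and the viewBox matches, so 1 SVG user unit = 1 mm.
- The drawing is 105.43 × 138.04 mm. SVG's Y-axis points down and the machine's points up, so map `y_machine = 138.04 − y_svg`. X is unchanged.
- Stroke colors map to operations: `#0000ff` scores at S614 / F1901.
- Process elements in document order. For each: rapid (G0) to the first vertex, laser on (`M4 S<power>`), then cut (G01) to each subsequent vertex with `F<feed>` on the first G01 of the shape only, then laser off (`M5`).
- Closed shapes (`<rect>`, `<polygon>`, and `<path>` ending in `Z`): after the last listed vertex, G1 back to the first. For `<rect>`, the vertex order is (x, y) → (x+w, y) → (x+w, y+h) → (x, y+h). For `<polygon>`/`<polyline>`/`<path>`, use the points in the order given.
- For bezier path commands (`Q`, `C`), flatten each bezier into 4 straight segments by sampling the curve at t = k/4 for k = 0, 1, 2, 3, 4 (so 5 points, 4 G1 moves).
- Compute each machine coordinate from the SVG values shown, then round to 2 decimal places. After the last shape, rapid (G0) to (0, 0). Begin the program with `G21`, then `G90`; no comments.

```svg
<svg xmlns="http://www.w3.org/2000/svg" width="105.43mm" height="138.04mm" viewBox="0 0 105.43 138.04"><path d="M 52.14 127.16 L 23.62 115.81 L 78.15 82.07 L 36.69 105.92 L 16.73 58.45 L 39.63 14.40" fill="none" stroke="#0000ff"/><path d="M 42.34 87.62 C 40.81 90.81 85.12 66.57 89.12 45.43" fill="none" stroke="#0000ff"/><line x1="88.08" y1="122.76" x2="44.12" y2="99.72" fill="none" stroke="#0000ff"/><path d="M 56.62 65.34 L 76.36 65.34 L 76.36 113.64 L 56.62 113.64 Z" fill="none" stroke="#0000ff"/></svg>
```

1 u = 1 mm; y_m = 138.04 − y.

[1] `<path>` open polyline, #0000ff→score S614 F1901: (52.14,10.88) → (23.62,22.23) → (78.15,55.97) → (36.69,32.12) → (16.73,79.59) → (39.63,123.64)

[2] `<path>` cubic bezier, #0000ff→score S614 F1901: (42.34,50.42) → (48.44,52.69) → (63.66,62.39) → (79.91,76.65) → (89.12,92.61)

[3] `<line>` line segment, #0000ff→score S614 F1901: (88.08,15.28) → (44.12,38.32)

[4] `<path>` rectangle, #0000ff→score S614 F1901: (56.62,72.70) → (76.36,72.70) → (76.36,24.40) → (56.62,24.40) → (56.62,72.70) (closed)

G21
G90
G0 X52.14 Y10.88
M4 S614
G01 X23.62 Y22.23 F1901
G01 X78.15 Y55.97
G01 X36.69 Y32.12
G01 X16.73 Y79.59
G01 X39.63 Y123.64
M5
G0 X42.34 Y50.42
M4 S614
G01 X48.44 Y52.69 F1901
G01 X63.66 Y62.39
G01 X79.91 Y76.65
G01 X89.12 Y92.61
M5
G0 X88.08 Y15.28
M4 S614
G01 X44.12 Y38.32 F1901
M5
G0 X56.62 Y72.70
M4 S614
G01 X76.36 Y72.70 F1901
G01 X76.36 Y24.40
G01 X56.62 Y24.40
G01 X56.62 Y72.70
M5
G0 X0.00 Y0.00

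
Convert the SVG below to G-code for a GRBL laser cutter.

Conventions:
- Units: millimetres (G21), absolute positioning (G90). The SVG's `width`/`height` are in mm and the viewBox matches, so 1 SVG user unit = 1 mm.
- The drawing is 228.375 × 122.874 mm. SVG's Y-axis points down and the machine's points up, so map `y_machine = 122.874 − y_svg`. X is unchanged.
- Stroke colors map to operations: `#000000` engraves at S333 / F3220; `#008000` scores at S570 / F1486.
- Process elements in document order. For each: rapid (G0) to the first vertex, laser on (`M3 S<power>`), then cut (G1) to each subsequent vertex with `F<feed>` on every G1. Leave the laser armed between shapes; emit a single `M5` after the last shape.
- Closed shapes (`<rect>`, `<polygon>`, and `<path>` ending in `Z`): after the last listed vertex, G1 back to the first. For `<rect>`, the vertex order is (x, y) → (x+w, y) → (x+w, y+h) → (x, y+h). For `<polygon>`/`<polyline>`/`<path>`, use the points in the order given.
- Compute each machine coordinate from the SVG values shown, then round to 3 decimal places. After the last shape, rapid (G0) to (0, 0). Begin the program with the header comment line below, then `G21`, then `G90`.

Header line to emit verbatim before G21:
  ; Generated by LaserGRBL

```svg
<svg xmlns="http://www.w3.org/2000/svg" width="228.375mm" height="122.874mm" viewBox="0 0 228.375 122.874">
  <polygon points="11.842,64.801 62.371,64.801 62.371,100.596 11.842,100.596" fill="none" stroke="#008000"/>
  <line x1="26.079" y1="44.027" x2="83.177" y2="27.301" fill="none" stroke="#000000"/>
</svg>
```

viewBox `0 0 228.375 122.874` with mm width/height → 1 unit = 1 mm. Flip: y_m = 122.874 − y_svg.

**Shape 1** — `<polygon>` rectangle, stroke `#008000` → score (S570, F1486). Machine vertices: (11.842,58.073) → (62.371,58.073) → (62.371,22.278) → (11.842,22.278) → (11.842,58.073). Closed: final G1 returns to the first vertex.

**Shape 2** — `<line>` line segment, stroke `#000000` → engrave (S333, F3220). Machine vertices: (26.079,78.847) → (83.177,95.573). Open path.

; Generated by LaserGRBL
G21
G90
G0 X11.842 Y58.073
M3 S570
G1 X62.371 Y58.073 F1486
G1 X62.371 Y22.278 F1486
G1 X11.842 Y22.278 F1486
G1 X11.842 Y58.073 F1486
G0 X26.079 Y78.847
M3 S333
G1 X83.177 Y95.573 F3220
M5
G0 X0.000 Y0.000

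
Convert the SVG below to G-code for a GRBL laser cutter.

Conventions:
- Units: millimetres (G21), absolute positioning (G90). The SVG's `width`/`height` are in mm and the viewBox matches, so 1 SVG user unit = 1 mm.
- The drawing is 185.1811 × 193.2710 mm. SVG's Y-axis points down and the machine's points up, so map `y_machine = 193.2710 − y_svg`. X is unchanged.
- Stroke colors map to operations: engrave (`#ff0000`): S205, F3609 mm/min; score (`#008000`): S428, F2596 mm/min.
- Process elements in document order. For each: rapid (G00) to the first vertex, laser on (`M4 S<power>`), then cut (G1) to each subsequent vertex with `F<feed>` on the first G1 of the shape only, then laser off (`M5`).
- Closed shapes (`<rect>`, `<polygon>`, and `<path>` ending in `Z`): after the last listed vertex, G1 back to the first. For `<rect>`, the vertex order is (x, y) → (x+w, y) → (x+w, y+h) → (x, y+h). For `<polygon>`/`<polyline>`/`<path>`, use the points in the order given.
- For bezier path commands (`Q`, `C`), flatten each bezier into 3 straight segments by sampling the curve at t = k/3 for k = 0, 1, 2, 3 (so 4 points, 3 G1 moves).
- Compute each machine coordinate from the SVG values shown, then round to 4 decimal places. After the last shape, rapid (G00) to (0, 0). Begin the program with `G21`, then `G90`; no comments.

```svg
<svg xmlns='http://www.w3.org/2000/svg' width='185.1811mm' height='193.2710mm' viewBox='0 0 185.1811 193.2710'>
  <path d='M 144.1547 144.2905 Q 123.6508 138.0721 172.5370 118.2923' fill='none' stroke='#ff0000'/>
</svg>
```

G21
G90
G00 X144.1547 Y48.9805
M4 S205
G1 X138.1954 Y54.6329 F3609
G1 X147.6562 Y63.2990
G1 X172.5370 Y74.9787
M5
G00 X0.0000 Y0.0000

viewBox `0 0 185.1811 193.2710` with mm width/height → 1 unit = 1 mm. Flip: y_m = 193.2710 − y_svg.

**Shape 1** — `<path>` quadratic bezier, stroke `#ff0000` → engrave (S205, F3609). Control points (SVG): P0=(144.1547,144.2905), P1=(123.6508,138.0721), P2=(172.5370,118.2923); sampled at t=k/3. Machine vertices: (144.1547,48.9805) → (138.1954,54.6329) → (147.6562,63.2990) → (172.5370,74.9787). Open path.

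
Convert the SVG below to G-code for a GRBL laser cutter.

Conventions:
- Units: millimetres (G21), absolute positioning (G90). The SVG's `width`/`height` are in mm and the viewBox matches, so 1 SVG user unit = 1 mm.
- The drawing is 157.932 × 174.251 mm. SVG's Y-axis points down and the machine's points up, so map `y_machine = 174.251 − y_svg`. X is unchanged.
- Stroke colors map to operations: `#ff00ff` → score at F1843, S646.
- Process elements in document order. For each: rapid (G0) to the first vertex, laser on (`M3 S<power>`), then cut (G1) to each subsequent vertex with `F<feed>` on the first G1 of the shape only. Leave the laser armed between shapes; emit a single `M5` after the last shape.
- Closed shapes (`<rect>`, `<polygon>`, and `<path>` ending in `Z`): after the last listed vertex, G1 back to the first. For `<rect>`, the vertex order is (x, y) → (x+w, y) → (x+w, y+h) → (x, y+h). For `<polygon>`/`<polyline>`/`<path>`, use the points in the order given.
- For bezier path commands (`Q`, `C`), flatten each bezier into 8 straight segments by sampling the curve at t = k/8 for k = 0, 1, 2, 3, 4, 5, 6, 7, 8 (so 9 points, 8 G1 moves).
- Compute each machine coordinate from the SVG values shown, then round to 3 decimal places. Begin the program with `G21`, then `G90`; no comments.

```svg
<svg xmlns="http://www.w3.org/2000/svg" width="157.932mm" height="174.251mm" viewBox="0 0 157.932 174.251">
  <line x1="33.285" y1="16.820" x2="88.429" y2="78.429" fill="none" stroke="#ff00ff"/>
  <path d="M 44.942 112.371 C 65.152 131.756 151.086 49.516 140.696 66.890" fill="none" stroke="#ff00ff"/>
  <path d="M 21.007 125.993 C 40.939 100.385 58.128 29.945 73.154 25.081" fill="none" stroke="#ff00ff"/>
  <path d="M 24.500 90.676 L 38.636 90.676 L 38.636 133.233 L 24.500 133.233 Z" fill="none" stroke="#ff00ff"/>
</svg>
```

viewBox `0 0 157.932 174.251` with mm width/height → 1 unit = 1 mm. Flip: y_m = 174.251 − y_svg.

**Shape 1** — `<line>` line segment, stroke `#ff00ff` → score (S646, F1843). Machine vertices: (33.285,157.431) → (88.429,95.822). Open path.

**Shape 2** — `<path>` cubic bezier, stroke `#ff00ff` → score (S646, F1843). Control points (SVG): P0=(44.942,112.371), P1=(65.152,131.756), P2=(151.086,49.516), P3=(140.696,66.890); sampled at t=k/8. Machine vertices: (44.942,61.880) → (55.285,58.981) → (69.891,63.252) → (86.860,72.333) → (104.294,83.866) → (120.294,95.494) → (132.960,104.858) → (140.394,109.600) → (140.696,107.361). Open path.

**Shape 3** — `<path>` cubic bezier, stroke `#ff00ff` → score (S646, F1843). Control points (SVG): P0=(21.007,125.993), P1=(40.939,100.385), P2=(58.128,29.945), P3=(73.154,25.081); sampled at t=k/8. Machine vertices: (21.007,48.258) → (28.354,59.747) → (35.451,74.145) → (42.304,90.158) → (48.920,106.493) → (55.307,121.855) → (61.470,134.952) → (67.417,144.488) → (73.154,149.170). Open path.

**Shape 4** — `<path>` rectangle, stroke `#ff00ff` → score (S646, F1843). Machine vertices: (24.500,83.575) → (38.636,83.575) → (38.636,41.018) → (24.500,41.018) → (24.500,83.575). Closed: final G1 returns to the first vertex.

G21
G90
G0 X33.285 Y157.431
M3 S646
G1 X88.429 Y95.822 F1843
G0 X44.942 Y61.880
M3 S646
G1 X55.285 Y58.981 F1843
G1 X69.891 Y63.252
G1 X86.860 Y72.333
G1 X104.294 Y83.866
G1 X120.294 Y95.494
G1 X132.960 Y104.858
G1 X140.394 Y109.600
G1 X140.696 Y107.361
G0 X21.007 Y48.258
M3 S646
G1 X28.354 Y59.747 F1843
G1 X35.451 Y74.145
G1 X42.304 Y90.158
G1 X48.920 Y106.493
G1 X55.307 Y121.855
G1 X61.470 Y134.952
G1 X67.417 Y144.488
G1 X73.154 Y149.170
G0 X24.500 Y83.575
M3 S646
G1 X38.636 Y83.575 F1843
G1 X38.636 Y41.018
G1 X24.500 Y41.018
G1 X24.500 Y83.575
M5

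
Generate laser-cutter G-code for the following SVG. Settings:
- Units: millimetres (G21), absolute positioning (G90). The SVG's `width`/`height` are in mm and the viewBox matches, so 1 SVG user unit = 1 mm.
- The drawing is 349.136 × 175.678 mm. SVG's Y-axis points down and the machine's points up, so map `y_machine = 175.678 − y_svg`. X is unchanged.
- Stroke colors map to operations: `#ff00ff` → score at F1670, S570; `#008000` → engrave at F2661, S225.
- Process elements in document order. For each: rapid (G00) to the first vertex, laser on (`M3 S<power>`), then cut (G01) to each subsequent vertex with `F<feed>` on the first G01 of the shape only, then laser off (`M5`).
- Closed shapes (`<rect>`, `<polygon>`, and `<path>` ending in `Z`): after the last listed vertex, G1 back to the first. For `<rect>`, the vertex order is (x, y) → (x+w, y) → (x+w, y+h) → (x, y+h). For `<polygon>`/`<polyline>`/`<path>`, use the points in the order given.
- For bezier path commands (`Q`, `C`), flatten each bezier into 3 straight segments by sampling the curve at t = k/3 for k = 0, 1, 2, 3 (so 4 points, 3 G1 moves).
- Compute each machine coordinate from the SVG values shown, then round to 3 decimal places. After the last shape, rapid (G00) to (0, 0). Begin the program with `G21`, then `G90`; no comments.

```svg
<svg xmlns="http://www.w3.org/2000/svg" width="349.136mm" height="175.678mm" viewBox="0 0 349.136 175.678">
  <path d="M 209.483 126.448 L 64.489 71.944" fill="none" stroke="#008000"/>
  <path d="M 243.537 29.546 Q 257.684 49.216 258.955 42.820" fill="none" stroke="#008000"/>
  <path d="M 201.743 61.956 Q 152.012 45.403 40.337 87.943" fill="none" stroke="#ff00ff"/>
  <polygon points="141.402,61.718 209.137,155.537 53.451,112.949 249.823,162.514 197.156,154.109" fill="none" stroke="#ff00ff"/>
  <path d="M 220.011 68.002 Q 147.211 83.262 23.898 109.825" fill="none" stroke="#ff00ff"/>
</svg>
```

Since the viewBox matches the mm dimensions, user units are millimetres directly. The only transform is the Y-flip y_m = 175.678 − y_svg.

Shape 1 is a line segment drawn with `<path>`. Its stroke #008000 means engrave at S225, F2661. After flipping Y the toolpath is (209.483,49.230) → (64.489,103.734).

Shape 2 is a quadratic bezier drawn with `<path>`. Its stroke #008000 means engrave at S225, F2661. After flipping Y the toolpath is (243.537,146.132) → (251.538,135.915) → (256.677,131.490) → (258.955,132.858).

Shape 3 is a quadratic bezier drawn with `<path>`. Its stroke #ff00ff means score at S570, F1670. After flipping Y the toolpath is (201.743,113.722) → (161.706,118.191) → (107.904,109.529) → (40.337,87.735).

Shape 4 is a closed polygon drawn with `<polygon>`. Its stroke #ff00ff means score at S570, F1670. After flipping Y the toolpath is (141.402,113.960) → (209.137,20.141) → (53.451,62.729) → (249.823,13.164) → (197.156,21.569) → (141.402,113.960), returning to the start.

Shape 5 is a quadratic bezier drawn with `<path>`. Its stroke #ff00ff means score at S570, F1670. After flipping Y the toolpath is (220.011,107.676) → (165.865,96.247) → (100.494,82.306) → (23.898,65.853).

G21
G90
G00 X209.483 Y49.230
M3 S225
G01 X64.489 Y103.734 F2661
M5
G00 X243.537 Y146.132
M3 S225
G01 X251.538 Y135.915 F2661
G01 X256.677 Y131.490
G01 X258.955 Y132.858
M5
G00 X201.743 Y113.722
M3 S570
G01 X161.706 Y118.191 F1670
G01 X107.904 Y109.529
G01 X40.337 Y87.735
M5
G00 X141.402 Y113.960
M3 S570
G01 X209.137 Y20.141 F1670
G01 X53.451 Y62.729
G01 X249.823 Y13.164
G01 X197.156 Y21.569
G01 X141.402 Y113.960
M5
G00 X220.011 Y107.676
M3 S570
G01 X165.865 Y96.247 F1670
G01 X100.494 Y82.306
G01 X23.898 Y65.853
M5
G00 X0.000 Y0.000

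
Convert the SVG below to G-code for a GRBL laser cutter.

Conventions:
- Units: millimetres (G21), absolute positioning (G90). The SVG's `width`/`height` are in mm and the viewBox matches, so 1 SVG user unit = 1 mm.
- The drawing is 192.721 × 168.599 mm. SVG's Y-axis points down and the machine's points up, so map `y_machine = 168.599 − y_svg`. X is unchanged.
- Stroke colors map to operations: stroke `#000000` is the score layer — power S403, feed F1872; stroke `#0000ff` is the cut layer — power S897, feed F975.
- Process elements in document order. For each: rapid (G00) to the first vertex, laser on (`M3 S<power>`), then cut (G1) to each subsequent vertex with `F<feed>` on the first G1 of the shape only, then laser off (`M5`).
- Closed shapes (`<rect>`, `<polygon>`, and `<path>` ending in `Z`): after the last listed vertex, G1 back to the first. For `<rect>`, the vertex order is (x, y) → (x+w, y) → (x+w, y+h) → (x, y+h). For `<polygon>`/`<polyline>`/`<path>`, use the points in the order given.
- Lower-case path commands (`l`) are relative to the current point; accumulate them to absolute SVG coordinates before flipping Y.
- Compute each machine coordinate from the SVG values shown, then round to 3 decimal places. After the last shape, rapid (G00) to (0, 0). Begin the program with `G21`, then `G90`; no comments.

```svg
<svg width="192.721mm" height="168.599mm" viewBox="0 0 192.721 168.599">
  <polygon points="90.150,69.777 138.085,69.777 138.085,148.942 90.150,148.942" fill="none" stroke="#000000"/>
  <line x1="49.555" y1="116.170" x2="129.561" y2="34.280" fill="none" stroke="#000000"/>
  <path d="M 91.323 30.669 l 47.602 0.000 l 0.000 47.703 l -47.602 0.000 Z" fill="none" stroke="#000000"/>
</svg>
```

viewBox `0 0 192.721 168.599` with mm width/height → 1 unit = 1 mm. Flip: y_m = 168.599 − y_svg.

**Shape 1** — `<polygon>` rectangle, stroke `#000000` → score (S403, F1872). Machine vertices: (90.150,98.822) → (138.085,98.822) → (138.085,19.657) → (90.150,19.657) → (90.150,98.822). Closed: final G1 returns to the first vertex.

**Shape 2** — `<line>` line segment, stroke `#000000` → score (S403, F1872). Machine vertices: (49.555,52.429) → (129.561,134.319). Open path.

**Shape 3** — `<path>` rectangle, stroke `#000000` → score (S403, F1872). Machine vertices: (91.323,137.930) → (138.925,137.930) → (138.925,90.227) → (91.323,90.227) → (91.323,137.930). Closed: final G1 returns to the first vertex.

G21
G90
G00 X90.150 Y98.822
M3 S403
G1 X138.085 Y98.822 F1872
G1 X138.085 Y19.657
G1 X90.150 Y19.657
G1 X90.150 Y98.822
M5
G00 X49.555 Y52.429
M3 S403
G1 X129.561 Y134.319 F1872
M5
G00 X91.323 Y137.930
M3 S403
G1 X138.925 Y137.930 F1872
G1 X138.925 Y90.227
G1 X91.323 Y90.227
G1 X91.323 Y137.930
M5
G00 X0.000 Y0.000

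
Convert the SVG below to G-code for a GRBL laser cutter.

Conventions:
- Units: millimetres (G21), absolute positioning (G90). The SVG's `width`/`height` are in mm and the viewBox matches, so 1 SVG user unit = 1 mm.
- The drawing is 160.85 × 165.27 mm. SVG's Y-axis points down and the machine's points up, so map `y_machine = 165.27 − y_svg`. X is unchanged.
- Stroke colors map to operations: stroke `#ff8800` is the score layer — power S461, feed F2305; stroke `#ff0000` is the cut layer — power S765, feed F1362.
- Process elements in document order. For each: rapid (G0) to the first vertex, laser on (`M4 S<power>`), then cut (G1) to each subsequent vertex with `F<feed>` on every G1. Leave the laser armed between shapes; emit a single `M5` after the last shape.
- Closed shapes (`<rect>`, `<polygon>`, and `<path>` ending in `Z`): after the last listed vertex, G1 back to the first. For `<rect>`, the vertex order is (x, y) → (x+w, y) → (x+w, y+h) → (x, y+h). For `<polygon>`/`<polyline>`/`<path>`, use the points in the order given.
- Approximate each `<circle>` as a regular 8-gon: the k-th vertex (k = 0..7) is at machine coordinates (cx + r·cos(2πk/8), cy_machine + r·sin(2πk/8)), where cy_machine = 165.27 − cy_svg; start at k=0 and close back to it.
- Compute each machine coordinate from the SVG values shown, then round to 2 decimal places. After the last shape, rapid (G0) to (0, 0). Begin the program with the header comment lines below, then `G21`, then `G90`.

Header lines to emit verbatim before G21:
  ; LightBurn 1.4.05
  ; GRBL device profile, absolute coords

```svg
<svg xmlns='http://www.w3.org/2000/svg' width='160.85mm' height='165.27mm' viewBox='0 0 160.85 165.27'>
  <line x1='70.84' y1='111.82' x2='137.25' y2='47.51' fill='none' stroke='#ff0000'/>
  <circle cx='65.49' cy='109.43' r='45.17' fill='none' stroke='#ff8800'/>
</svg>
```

; LightBurn 1.4.05
; GRBL device profile, absolute coords
G21
G90
G0 X70.84 Y53.45
M4 S765
G1 X137.25 Y117.76 F1362
G0 X110.66 Y55.84
M4 S461
G1 X97.43 Y87.78 F2305
G1 X65.49 Y101.01 F2305
G1 X33.55 Y87.78 F2305
G1 X20.32 Y55.84 F2305
G1 X33.55 Y23.90 F2305
G1 X65.49 Y10.67 F2305
G1 X97.43 Y23.90 F2305
G1 X110.66 Y55.84 F2305
M5
G0 X0.00 Y0.00

Since the viewBox matches the mm dimensions, user units are millimetres directly. The only transform is the Y-flip y_m = 165.27 − y_svg.

Shape 1 is a line segment drawn with `<line>`. Its stroke #ff0000 means cut at S765, F1362. After flipping Y the toolpath is (70.84,53.45) → (137.25,117.76).

Shape 2 is a circle drawn with `<circle>`. Its stroke #ff8800 means score at S461, F2305. After flipping Y the toolpath is (110.66,55.84) → (97.43,87.78) → (65.49,101.01) → (33.55,87.78) → (20.32,55.84) → (33.55,23.90) → (65.49,10.67) → (97.43,23.90) → (110.66,55.84), returning to the start.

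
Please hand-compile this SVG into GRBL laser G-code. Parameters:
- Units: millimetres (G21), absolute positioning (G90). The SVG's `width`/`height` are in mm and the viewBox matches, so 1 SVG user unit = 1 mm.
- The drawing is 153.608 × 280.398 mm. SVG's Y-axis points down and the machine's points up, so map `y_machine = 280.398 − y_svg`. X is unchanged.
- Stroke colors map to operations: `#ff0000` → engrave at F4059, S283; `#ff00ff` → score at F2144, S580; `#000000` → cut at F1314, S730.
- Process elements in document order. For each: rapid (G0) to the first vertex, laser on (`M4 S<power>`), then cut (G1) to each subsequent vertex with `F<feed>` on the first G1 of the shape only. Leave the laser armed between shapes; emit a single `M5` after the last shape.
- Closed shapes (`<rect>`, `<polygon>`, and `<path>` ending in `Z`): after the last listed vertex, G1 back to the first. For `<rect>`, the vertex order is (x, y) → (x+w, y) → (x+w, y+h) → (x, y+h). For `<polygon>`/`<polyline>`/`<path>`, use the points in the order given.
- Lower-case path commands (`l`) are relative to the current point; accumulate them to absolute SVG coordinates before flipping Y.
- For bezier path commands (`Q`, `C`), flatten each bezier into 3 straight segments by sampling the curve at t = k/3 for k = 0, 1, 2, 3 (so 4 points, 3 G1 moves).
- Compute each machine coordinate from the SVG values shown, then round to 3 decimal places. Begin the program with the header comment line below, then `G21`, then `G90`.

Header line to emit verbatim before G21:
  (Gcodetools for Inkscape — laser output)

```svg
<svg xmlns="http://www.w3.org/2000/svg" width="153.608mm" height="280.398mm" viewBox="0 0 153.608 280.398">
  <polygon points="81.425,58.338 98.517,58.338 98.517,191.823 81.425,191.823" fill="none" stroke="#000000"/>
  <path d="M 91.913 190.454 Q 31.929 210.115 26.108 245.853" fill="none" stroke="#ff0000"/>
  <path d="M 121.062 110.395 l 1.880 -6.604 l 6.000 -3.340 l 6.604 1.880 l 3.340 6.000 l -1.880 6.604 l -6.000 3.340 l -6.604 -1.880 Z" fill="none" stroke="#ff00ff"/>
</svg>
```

(Gcodetools for Inkscape — laser output)
G21
G90
G0 X81.425 Y222.060
M4 S730
G1 X98.517 Y222.060 F1314
G1 X98.517 Y88.575
G1 X81.425 Y88.575
G1 X81.425 Y222.060
G0 X91.913 Y89.944
M4 S283
G1 X57.942 Y75.050 F4059
G1 X36.007 Y56.584
G1 X26.108 Y34.545
G0 X121.062 Y170.003
M4 S580
G1 X122.942 Y176.607 F2144
G1 X128.942 Y179.947
G1 X135.546 Y178.067
G1 X138.886 Y172.067
G1 X137.006 Y165.463
G1 X131.006 Y162.123
G1 X124.402 Y164.003
G1 X121.062 Y170.003
M5

viewBox `0 0 153.608 280.398` with mm width/height → 1 unit = 1 mm. Flip: y_m = 280.398 − y_svg.

**Shape 1** — `<polygon>` rectangle, stroke `#000000` → cut (S730, F1314). Machine vertices: (81.425,222.060) → (98.517,222.060) → (98.517,88.575) → (81.425,88.575) → (81.425,222.060). Closed: final G1 returns to the first vertex.

**Shape 2** — `<path>` quadratic bezier, stroke `#ff0000` → engrave (S283, F4059). Control points (SVG): P0=(91.913,190.454), P1=(31.929,210.115), P2=(26.108,245.853); sampled at t=k/3. Machine vertices: (91.913,89.944) → (57.942,75.050) → (36.007,56.584) → (26.108,34.545). Open path.

**Shape 3** — `<path>` regular polygon, stroke `#ff00ff` → score (S580, F2144). Machine vertices: (121.062,170.003) → (122.942,176.607) → (128.942,179.947) → (135.546,178.067) → (138.886,172.067) → (137.006,165.463) → (131.006,162.123) → (124.402,164.003) → (121.062,170.003). Closed: final G1 returns to the first vertex.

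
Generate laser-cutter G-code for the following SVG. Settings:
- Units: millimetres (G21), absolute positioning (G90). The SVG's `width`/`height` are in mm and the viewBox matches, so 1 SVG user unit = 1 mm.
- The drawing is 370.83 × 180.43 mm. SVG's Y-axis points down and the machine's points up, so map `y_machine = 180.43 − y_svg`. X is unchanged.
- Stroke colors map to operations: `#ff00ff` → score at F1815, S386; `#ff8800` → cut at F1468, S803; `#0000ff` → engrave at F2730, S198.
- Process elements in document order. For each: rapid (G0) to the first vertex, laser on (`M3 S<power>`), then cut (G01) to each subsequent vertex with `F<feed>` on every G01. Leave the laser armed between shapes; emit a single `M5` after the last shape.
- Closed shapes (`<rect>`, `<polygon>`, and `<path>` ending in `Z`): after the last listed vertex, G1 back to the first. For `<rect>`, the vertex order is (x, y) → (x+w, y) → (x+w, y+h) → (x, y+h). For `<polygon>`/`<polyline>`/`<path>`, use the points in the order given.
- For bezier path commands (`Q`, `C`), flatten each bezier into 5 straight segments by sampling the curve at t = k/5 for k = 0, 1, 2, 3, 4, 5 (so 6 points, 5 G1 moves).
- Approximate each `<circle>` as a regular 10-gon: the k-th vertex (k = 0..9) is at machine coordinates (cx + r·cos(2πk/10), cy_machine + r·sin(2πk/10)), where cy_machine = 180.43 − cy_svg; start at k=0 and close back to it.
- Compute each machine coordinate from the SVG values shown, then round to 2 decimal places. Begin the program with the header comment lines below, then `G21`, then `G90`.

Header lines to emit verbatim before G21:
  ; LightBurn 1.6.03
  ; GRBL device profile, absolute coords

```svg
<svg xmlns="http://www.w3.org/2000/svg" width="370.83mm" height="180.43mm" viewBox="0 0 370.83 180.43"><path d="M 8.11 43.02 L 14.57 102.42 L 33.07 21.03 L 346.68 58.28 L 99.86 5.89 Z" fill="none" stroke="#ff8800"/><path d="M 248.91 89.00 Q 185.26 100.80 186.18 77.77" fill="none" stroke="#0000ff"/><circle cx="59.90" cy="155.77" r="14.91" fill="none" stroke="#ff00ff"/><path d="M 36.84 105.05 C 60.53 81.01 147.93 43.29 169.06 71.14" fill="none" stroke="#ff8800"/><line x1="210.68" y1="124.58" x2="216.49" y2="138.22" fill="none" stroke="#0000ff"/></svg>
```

; LightBurn 1.6.03
; GRBL device profile, absolute coords
G21
G90
G0 X8.11 Y137.41
M3 S803
G01 X14.57 Y78.01 F1468
G01 X33.07 Y159.40 F1468
G01 X346.68 Y122.15 F1468
G01 X99.86 Y174.54 F1468
G01 X8.11 Y137.41 F1468
G0 X248.91 Y91.43
M3 S198
G01 X226.03 Y88.10 F2730
G01 X208.32 Y87.56 F2730
G01 X195.78 Y89.81 F2730
G01 X188.39 Y94.84 F2730
G01 X186.18 Y102.66 F2730
G0 X74.81 Y24.66
M3 S386
G01 X71.96 Y33.42 F1815
G01 X64.51 Y38.84 F1815
G01 X55.29 Y38.84 F1815
G01 X47.84 Y33.42 F1815
G01 X44.99 Y24.66 F1815
G01 X47.84 Y15.90 F1815
G01 X55.29 Y10.48 F1815
G01 X64.51 Y10.48 F1815
G01 X71.96 Y15.90 F1815
G01 X74.81 Y24.66 F1815
G0 X36.84 Y75.38
M3 S803
G01 X57.66 Y90.81 F1468
G01 X87.53 Y105.72 F1468
G01 X120.21 Y116.31 F1468
G01 X149.47 Y118.77 F1468
G01 X169.06 Y109.29 F1468
G0 X210.68 Y55.85
M3 S198
G01 X216.49 Y42.21 F2730
M5

Since the viewBox matches the mm dimensions, user units are millimetres directly. The only transform is the Y-flip y_m = 180.43 − y_svg.

Shape 1 is a closed polygon drawn with `<path>`. Its stroke #ff8800 means cut at S803, F1468. After flipping Y the toolpath is (8.11,137.41) → (14.57,78.01) → (33.07,159.40) → (346.68,122.15) → (99.86,174.54) → (8.11,137.41), returning to the start.

Shape 2 is a quadratic bezier drawn with `<path>`. Its stroke #0000ff means engrave at S198, F2730. After flipping Y the toolpath is (248.91,91.43) → (226.03,88.10) → (208.32,87.56) → (195.78,89.81) → (188.39,94.84) → (186.18,102.66).

Shape 3 is a circle drawn with `<circle>`. Its stroke #ff00ff means score at S386, F1815. After flipping Y the toolpath is (74.81,24.66) → (71.96,33.42) → (64.51,38.84) → (55.29,38.84) → (47.84,33.42) → (44.99,24.66) → (47.84,15.90) → (55.29,10.48) → (64.51,10.48) → (71.96,15.90) → (74.81,24.66), returning to the start.

Shape 4 is a cubic bezier drawn with `<path>`. Its stroke #ff8800 means cut at S803, F1468. After flipping Y the toolpath is (36.84,75.38) → (57.66,90.81) → (87.53,105.72) → (120.21,116.31) → (149.47,118.77) → (169.06,109.29).

Shape 5 is a line segment drawn with `<line>`. Its stroke #0000ff means engrave at S198, F2730. After flipping Y the toolpath is (210.68,55.85) → (216.49,42.21).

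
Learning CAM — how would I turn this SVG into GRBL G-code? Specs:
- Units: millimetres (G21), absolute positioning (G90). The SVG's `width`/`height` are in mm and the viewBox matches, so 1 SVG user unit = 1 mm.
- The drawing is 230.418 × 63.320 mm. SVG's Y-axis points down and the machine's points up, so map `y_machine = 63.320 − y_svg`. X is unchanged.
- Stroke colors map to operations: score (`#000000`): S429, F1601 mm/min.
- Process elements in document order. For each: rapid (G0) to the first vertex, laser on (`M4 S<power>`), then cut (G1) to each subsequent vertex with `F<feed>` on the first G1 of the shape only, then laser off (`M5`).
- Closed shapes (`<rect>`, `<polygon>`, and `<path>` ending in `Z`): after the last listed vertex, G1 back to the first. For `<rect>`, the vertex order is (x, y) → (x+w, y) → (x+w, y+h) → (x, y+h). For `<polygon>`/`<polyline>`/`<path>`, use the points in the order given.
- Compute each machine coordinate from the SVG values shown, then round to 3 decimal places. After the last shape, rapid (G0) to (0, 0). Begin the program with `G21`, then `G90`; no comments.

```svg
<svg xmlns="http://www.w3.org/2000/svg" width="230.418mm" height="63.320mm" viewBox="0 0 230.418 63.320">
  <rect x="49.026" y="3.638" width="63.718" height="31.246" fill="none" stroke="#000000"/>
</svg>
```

Since the viewBox matches the mm dimensions, user units are millimetres directly. The only transform is the Y-flip y_m = 63.320 − y_svg.

Shape 1 is a rectangle drawn with `<rect>`. Its stroke #000000 means score at S429, F1601. After flipping Y the toolpath is (49.026,59.682) → (112.744,59.682) → (112.744,28.436) → (49.026,28.436) → (49.026,59.682), returning to the start.

G21
G90
G0 X49.026 Y59.682
M4 S429
G1 X112.744 Y59.682 F1601
G1 X112.744 Y28.436
G1 X49.026 Y28.436
G1 X49.026 Y59.682
M5
G0 X0.000 Y0.000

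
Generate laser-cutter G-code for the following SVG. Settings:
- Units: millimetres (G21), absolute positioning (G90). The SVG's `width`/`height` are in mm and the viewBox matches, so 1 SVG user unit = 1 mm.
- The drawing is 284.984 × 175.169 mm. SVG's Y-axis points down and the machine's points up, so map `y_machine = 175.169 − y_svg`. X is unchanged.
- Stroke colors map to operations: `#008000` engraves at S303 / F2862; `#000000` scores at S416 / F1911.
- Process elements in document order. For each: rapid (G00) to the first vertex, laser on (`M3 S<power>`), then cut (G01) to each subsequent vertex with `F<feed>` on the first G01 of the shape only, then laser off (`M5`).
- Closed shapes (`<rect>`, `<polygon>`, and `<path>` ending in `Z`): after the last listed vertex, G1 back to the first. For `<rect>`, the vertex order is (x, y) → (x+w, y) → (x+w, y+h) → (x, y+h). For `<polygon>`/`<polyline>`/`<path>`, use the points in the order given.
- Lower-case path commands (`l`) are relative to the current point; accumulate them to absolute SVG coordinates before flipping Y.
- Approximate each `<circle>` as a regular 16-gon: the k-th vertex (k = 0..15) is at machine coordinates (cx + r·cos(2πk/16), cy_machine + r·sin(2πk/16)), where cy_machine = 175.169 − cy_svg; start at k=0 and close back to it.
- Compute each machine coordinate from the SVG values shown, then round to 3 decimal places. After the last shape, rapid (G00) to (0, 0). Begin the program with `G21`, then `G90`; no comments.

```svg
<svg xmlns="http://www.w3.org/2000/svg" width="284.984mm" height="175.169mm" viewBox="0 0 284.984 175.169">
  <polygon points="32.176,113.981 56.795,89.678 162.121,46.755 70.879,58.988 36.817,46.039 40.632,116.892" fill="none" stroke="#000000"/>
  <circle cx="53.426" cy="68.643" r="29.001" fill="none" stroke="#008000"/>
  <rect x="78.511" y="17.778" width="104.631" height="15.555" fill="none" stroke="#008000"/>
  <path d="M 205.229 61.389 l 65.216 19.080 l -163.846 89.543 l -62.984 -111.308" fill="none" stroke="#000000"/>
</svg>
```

viewBox `0 0 284.984 175.169` with mm width/height → 1 unit = 1 mm. Flip: y_m = 175.169 − y_svg.

**Shape 1** — `<polygon>` closed polygon, stroke `#000000` → score (S416, F1911). Machine vertices: (32.176,61.188) → (56.795,85.491) → (162.121,128.414) → (70.879,116.181) → (36.817,129.130) → (40.632,58.277) → (32.176,61.188). Closed: final G1 returns to the first vertex.

**Shape 2** — `<circle>` circle, stroke `#008000` → engrave (S303, F2862). Machine vertices: (82.427,106.526) → (80.219,117.624) → (73.933,127.033) → (64.524,133.319) → (53.426,135.527) → (42.328,133.319) → (32.919,127.033) → (26.633,117.624) → (24.425,106.526) → (26.633,95.428) → (32.919,86.019) → (42.328,79.733) → (53.426,77.525) → (64.524,79.733) → (73.933,86.019) → (80.219,95.428) → (82.427,106.526). Closed: final G1 returns to the first vertex.

**Shape 3** — `<rect>` rectangle, stroke `#008000` → engrave (S303, F2862). Machine vertices: (78.511,157.391) → (183.142,157.391) → (183.142,141.836) → (78.511,141.836) → (78.511,157.391). Closed: final G1 returns to the first vertex.

**Shape 4** — `<path>` open polyline, stroke `#000000` → score (S416, F1911). Machine vertices: (205.229,113.780) → (270.445,94.700) → (106.599,5.157) → (43.615,116.465). Open path.

G21
G90
G00 X32.176 Y61.188
M3 S416
G01 X56.795 Y85.491 F1911
G01 X162.121 Y128.414
G01 X70.879 Y116.181
G01 X36.817 Y129.130
G01 X40.632 Y58.277
G01 X32.176 Y61.188
M5
G00 X82.427 Y106.526
M3 S303
G01 X80.219 Y117.624 F2862
G01 X73.933 Y127.033
G01 X64.524 Y133.319
G01 X53.426 Y135.527
G01 X42.328 Y133.319
G01 X32.919 Y127.033
G01 X26.633 Y117.624
G01 X24.425 Y106.526
G01 X26.633 Y95.428
G01 X32.919 Y86.019
G01 X42.328 Y79.733
G01 X53.426 Y77.525
G01 X64.524 Y79.733
G01 X73.933 Y86.019
G01 X80.219 Y95.428
G01 X82.427 Y106.526
M5
G00 X78.511 Y157.391
M3 S303
G01 X183.142 Y157.391 F2862
G01 X183.142 Y141.836
G01 X78.511 Y141.836
G01 X78.511 Y157.391
M5
G00 X205.229 Y113.780
M3 S416
G01 X270.445 Y94.700 F1911
G01 X106.599 Y5.157
G01 X43.615 Y116.465
M5
G00 X0.000 Y0.000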